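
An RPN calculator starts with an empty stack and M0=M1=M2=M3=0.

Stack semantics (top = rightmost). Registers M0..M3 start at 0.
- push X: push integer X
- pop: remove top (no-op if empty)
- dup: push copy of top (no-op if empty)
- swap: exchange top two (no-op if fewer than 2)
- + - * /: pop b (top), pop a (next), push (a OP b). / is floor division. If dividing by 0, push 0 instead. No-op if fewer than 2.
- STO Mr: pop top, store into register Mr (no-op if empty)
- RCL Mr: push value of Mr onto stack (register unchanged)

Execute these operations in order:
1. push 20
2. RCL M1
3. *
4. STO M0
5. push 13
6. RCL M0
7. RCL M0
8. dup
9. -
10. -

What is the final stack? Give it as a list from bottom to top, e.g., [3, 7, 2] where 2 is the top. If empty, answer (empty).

After op 1 (push 20): stack=[20] mem=[0,0,0,0]
After op 2 (RCL M1): stack=[20,0] mem=[0,0,0,0]
After op 3 (*): stack=[0] mem=[0,0,0,0]
After op 4 (STO M0): stack=[empty] mem=[0,0,0,0]
After op 5 (push 13): stack=[13] mem=[0,0,0,0]
After op 6 (RCL M0): stack=[13,0] mem=[0,0,0,0]
After op 7 (RCL M0): stack=[13,0,0] mem=[0,0,0,0]
After op 8 (dup): stack=[13,0,0,0] mem=[0,0,0,0]
After op 9 (-): stack=[13,0,0] mem=[0,0,0,0]
After op 10 (-): stack=[13,0] mem=[0,0,0,0]

Answer: [13, 0]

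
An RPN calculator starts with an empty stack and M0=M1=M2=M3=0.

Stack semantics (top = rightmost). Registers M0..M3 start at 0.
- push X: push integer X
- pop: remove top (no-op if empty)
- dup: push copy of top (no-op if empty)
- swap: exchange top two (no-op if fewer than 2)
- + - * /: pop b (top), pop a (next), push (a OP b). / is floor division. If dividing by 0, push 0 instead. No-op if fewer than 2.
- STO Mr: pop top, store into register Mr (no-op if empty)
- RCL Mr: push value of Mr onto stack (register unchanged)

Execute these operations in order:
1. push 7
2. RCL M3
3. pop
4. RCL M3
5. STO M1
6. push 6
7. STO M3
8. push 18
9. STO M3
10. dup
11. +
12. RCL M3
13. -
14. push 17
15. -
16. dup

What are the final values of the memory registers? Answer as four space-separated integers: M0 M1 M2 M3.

After op 1 (push 7): stack=[7] mem=[0,0,0,0]
After op 2 (RCL M3): stack=[7,0] mem=[0,0,0,0]
After op 3 (pop): stack=[7] mem=[0,0,0,0]
After op 4 (RCL M3): stack=[7,0] mem=[0,0,0,0]
After op 5 (STO M1): stack=[7] mem=[0,0,0,0]
After op 6 (push 6): stack=[7,6] mem=[0,0,0,0]
After op 7 (STO M3): stack=[7] mem=[0,0,0,6]
After op 8 (push 18): stack=[7,18] mem=[0,0,0,6]
After op 9 (STO M3): stack=[7] mem=[0,0,0,18]
After op 10 (dup): stack=[7,7] mem=[0,0,0,18]
After op 11 (+): stack=[14] mem=[0,0,0,18]
After op 12 (RCL M3): stack=[14,18] mem=[0,0,0,18]
After op 13 (-): stack=[-4] mem=[0,0,0,18]
After op 14 (push 17): stack=[-4,17] mem=[0,0,0,18]
After op 15 (-): stack=[-21] mem=[0,0,0,18]
After op 16 (dup): stack=[-21,-21] mem=[0,0,0,18]

Answer: 0 0 0 18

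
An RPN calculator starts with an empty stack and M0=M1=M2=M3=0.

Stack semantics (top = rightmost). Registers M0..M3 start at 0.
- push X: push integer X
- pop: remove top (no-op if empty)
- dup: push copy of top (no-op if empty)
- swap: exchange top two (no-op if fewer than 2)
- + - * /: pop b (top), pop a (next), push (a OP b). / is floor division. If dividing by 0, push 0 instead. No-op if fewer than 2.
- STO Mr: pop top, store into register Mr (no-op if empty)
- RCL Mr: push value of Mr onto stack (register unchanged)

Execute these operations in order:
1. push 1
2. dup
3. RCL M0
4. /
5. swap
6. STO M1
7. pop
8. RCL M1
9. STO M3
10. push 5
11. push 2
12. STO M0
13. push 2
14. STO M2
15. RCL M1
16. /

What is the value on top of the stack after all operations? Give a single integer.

After op 1 (push 1): stack=[1] mem=[0,0,0,0]
After op 2 (dup): stack=[1,1] mem=[0,0,0,0]
After op 3 (RCL M0): stack=[1,1,0] mem=[0,0,0,0]
After op 4 (/): stack=[1,0] mem=[0,0,0,0]
After op 5 (swap): stack=[0,1] mem=[0,0,0,0]
After op 6 (STO M1): stack=[0] mem=[0,1,0,0]
After op 7 (pop): stack=[empty] mem=[0,1,0,0]
After op 8 (RCL M1): stack=[1] mem=[0,1,0,0]
After op 9 (STO M3): stack=[empty] mem=[0,1,0,1]
After op 10 (push 5): stack=[5] mem=[0,1,0,1]
After op 11 (push 2): stack=[5,2] mem=[0,1,0,1]
After op 12 (STO M0): stack=[5] mem=[2,1,0,1]
After op 13 (push 2): stack=[5,2] mem=[2,1,0,1]
After op 14 (STO M2): stack=[5] mem=[2,1,2,1]
After op 15 (RCL M1): stack=[5,1] mem=[2,1,2,1]
After op 16 (/): stack=[5] mem=[2,1,2,1]

Answer: 5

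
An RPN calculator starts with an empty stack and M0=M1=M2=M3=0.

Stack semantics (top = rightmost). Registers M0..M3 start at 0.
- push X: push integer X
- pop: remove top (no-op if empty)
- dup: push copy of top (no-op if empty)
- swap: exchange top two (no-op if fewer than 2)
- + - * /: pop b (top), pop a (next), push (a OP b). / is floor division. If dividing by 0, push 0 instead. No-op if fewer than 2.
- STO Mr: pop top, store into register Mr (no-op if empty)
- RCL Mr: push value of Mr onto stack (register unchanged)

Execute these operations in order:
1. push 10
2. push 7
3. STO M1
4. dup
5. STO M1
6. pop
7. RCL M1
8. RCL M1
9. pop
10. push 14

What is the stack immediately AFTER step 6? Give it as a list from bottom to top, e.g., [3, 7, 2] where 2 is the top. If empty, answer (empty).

After op 1 (push 10): stack=[10] mem=[0,0,0,0]
After op 2 (push 7): stack=[10,7] mem=[0,0,0,0]
After op 3 (STO M1): stack=[10] mem=[0,7,0,0]
After op 4 (dup): stack=[10,10] mem=[0,7,0,0]
After op 5 (STO M1): stack=[10] mem=[0,10,0,0]
After op 6 (pop): stack=[empty] mem=[0,10,0,0]

(empty)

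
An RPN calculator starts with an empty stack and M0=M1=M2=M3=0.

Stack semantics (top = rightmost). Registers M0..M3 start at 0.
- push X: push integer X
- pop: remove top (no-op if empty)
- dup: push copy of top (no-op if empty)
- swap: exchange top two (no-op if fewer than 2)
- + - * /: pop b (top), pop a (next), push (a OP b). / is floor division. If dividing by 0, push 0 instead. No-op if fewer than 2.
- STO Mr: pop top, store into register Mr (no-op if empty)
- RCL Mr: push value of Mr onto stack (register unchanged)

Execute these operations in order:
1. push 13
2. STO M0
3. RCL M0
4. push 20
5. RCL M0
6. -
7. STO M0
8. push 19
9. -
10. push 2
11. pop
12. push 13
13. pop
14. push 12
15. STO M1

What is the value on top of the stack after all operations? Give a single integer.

After op 1 (push 13): stack=[13] mem=[0,0,0,0]
After op 2 (STO M0): stack=[empty] mem=[13,0,0,0]
After op 3 (RCL M0): stack=[13] mem=[13,0,0,0]
After op 4 (push 20): stack=[13,20] mem=[13,0,0,0]
After op 5 (RCL M0): stack=[13,20,13] mem=[13,0,0,0]
After op 6 (-): stack=[13,7] mem=[13,0,0,0]
After op 7 (STO M0): stack=[13] mem=[7,0,0,0]
After op 8 (push 19): stack=[13,19] mem=[7,0,0,0]
After op 9 (-): stack=[-6] mem=[7,0,0,0]
After op 10 (push 2): stack=[-6,2] mem=[7,0,0,0]
After op 11 (pop): stack=[-6] mem=[7,0,0,0]
After op 12 (push 13): stack=[-6,13] mem=[7,0,0,0]
After op 13 (pop): stack=[-6] mem=[7,0,0,0]
After op 14 (push 12): stack=[-6,12] mem=[7,0,0,0]
After op 15 (STO M1): stack=[-6] mem=[7,12,0,0]

Answer: -6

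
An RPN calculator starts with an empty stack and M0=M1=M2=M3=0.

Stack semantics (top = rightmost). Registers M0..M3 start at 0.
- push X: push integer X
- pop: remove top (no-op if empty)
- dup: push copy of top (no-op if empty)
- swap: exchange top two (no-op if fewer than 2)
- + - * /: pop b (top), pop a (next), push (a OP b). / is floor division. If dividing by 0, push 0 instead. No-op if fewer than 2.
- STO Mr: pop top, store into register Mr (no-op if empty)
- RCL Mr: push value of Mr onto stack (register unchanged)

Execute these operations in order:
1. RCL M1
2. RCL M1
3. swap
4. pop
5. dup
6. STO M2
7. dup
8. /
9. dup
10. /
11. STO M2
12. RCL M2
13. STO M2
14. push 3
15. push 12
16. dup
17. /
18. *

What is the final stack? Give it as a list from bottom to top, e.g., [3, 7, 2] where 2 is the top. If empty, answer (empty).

Answer: [3]

Derivation:
After op 1 (RCL M1): stack=[0] mem=[0,0,0,0]
After op 2 (RCL M1): stack=[0,0] mem=[0,0,0,0]
After op 3 (swap): stack=[0,0] mem=[0,0,0,0]
After op 4 (pop): stack=[0] mem=[0,0,0,0]
After op 5 (dup): stack=[0,0] mem=[0,0,0,0]
After op 6 (STO M2): stack=[0] mem=[0,0,0,0]
After op 7 (dup): stack=[0,0] mem=[0,0,0,0]
After op 8 (/): stack=[0] mem=[0,0,0,0]
After op 9 (dup): stack=[0,0] mem=[0,0,0,0]
After op 10 (/): stack=[0] mem=[0,0,0,0]
After op 11 (STO M2): stack=[empty] mem=[0,0,0,0]
After op 12 (RCL M2): stack=[0] mem=[0,0,0,0]
After op 13 (STO M2): stack=[empty] mem=[0,0,0,0]
After op 14 (push 3): stack=[3] mem=[0,0,0,0]
After op 15 (push 12): stack=[3,12] mem=[0,0,0,0]
After op 16 (dup): stack=[3,12,12] mem=[0,0,0,0]
After op 17 (/): stack=[3,1] mem=[0,0,0,0]
After op 18 (*): stack=[3] mem=[0,0,0,0]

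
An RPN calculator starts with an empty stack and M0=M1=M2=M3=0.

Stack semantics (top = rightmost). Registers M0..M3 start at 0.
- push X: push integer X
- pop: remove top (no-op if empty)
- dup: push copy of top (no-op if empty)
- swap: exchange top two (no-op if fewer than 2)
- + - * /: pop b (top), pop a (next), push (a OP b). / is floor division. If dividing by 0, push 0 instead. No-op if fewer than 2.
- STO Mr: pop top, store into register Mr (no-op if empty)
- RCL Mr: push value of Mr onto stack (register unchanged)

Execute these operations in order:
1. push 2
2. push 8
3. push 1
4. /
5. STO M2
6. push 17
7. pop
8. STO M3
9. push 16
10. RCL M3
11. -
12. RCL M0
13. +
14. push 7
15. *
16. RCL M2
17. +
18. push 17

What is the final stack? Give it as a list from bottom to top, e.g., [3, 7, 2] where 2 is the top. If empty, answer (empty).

After op 1 (push 2): stack=[2] mem=[0,0,0,0]
After op 2 (push 8): stack=[2,8] mem=[0,0,0,0]
After op 3 (push 1): stack=[2,8,1] mem=[0,0,0,0]
After op 4 (/): stack=[2,8] mem=[0,0,0,0]
After op 5 (STO M2): stack=[2] mem=[0,0,8,0]
After op 6 (push 17): stack=[2,17] mem=[0,0,8,0]
After op 7 (pop): stack=[2] mem=[0,0,8,0]
After op 8 (STO M3): stack=[empty] mem=[0,0,8,2]
After op 9 (push 16): stack=[16] mem=[0,0,8,2]
After op 10 (RCL M3): stack=[16,2] mem=[0,0,8,2]
After op 11 (-): stack=[14] mem=[0,0,8,2]
After op 12 (RCL M0): stack=[14,0] mem=[0,0,8,2]
After op 13 (+): stack=[14] mem=[0,0,8,2]
After op 14 (push 7): stack=[14,7] mem=[0,0,8,2]
After op 15 (*): stack=[98] mem=[0,0,8,2]
After op 16 (RCL M2): stack=[98,8] mem=[0,0,8,2]
After op 17 (+): stack=[106] mem=[0,0,8,2]
After op 18 (push 17): stack=[106,17] mem=[0,0,8,2]

Answer: [106, 17]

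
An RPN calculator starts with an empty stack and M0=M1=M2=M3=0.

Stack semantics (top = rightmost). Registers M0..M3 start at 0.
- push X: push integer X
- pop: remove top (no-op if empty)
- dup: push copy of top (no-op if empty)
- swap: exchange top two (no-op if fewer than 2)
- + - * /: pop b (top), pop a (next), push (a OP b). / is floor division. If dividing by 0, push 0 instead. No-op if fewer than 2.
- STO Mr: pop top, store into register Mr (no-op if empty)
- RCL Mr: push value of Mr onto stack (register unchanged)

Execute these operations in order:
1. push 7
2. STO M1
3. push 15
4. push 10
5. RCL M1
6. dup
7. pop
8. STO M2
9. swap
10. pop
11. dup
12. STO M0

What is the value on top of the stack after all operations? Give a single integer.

Answer: 10

Derivation:
After op 1 (push 7): stack=[7] mem=[0,0,0,0]
After op 2 (STO M1): stack=[empty] mem=[0,7,0,0]
After op 3 (push 15): stack=[15] mem=[0,7,0,0]
After op 4 (push 10): stack=[15,10] mem=[0,7,0,0]
After op 5 (RCL M1): stack=[15,10,7] mem=[0,7,0,0]
After op 6 (dup): stack=[15,10,7,7] mem=[0,7,0,0]
After op 7 (pop): stack=[15,10,7] mem=[0,7,0,0]
After op 8 (STO M2): stack=[15,10] mem=[0,7,7,0]
After op 9 (swap): stack=[10,15] mem=[0,7,7,0]
After op 10 (pop): stack=[10] mem=[0,7,7,0]
After op 11 (dup): stack=[10,10] mem=[0,7,7,0]
After op 12 (STO M0): stack=[10] mem=[10,7,7,0]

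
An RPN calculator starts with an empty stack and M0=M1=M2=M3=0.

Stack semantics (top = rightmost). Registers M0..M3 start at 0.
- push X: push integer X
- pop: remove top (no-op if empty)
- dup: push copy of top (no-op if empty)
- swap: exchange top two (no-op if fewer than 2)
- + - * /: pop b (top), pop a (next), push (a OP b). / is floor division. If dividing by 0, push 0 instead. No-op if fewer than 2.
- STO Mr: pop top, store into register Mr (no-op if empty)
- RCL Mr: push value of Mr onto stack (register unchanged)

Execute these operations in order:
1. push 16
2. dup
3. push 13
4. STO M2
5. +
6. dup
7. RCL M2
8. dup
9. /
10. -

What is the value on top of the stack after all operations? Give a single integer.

Answer: 31

Derivation:
After op 1 (push 16): stack=[16] mem=[0,0,0,0]
After op 2 (dup): stack=[16,16] mem=[0,0,0,0]
After op 3 (push 13): stack=[16,16,13] mem=[0,0,0,0]
After op 4 (STO M2): stack=[16,16] mem=[0,0,13,0]
After op 5 (+): stack=[32] mem=[0,0,13,0]
After op 6 (dup): stack=[32,32] mem=[0,0,13,0]
After op 7 (RCL M2): stack=[32,32,13] mem=[0,0,13,0]
After op 8 (dup): stack=[32,32,13,13] mem=[0,0,13,0]
After op 9 (/): stack=[32,32,1] mem=[0,0,13,0]
After op 10 (-): stack=[32,31] mem=[0,0,13,0]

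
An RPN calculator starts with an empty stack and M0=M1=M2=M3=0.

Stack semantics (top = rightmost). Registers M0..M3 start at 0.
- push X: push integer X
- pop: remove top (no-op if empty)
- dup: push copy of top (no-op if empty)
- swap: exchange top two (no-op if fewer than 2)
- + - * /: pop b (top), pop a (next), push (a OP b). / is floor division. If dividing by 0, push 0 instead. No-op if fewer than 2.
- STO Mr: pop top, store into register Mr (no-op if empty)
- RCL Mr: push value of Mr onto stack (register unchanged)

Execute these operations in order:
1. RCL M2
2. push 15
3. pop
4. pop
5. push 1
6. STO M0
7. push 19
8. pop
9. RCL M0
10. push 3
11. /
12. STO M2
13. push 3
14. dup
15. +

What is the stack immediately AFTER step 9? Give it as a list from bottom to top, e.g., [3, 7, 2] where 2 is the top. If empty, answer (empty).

After op 1 (RCL M2): stack=[0] mem=[0,0,0,0]
After op 2 (push 15): stack=[0,15] mem=[0,0,0,0]
After op 3 (pop): stack=[0] mem=[0,0,0,0]
After op 4 (pop): stack=[empty] mem=[0,0,0,0]
After op 5 (push 1): stack=[1] mem=[0,0,0,0]
After op 6 (STO M0): stack=[empty] mem=[1,0,0,0]
After op 7 (push 19): stack=[19] mem=[1,0,0,0]
After op 8 (pop): stack=[empty] mem=[1,0,0,0]
After op 9 (RCL M0): stack=[1] mem=[1,0,0,0]

[1]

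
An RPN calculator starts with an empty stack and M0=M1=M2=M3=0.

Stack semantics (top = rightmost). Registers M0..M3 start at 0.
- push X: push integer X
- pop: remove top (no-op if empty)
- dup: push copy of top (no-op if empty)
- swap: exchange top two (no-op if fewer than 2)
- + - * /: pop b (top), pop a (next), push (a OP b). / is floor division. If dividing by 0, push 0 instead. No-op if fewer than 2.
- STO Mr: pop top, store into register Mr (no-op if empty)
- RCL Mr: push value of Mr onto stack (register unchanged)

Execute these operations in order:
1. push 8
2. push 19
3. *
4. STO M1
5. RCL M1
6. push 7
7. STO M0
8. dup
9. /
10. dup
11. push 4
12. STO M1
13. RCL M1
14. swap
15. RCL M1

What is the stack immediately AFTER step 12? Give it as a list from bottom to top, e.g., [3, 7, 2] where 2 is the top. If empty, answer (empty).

After op 1 (push 8): stack=[8] mem=[0,0,0,0]
After op 2 (push 19): stack=[8,19] mem=[0,0,0,0]
After op 3 (*): stack=[152] mem=[0,0,0,0]
After op 4 (STO M1): stack=[empty] mem=[0,152,0,0]
After op 5 (RCL M1): stack=[152] mem=[0,152,0,0]
After op 6 (push 7): stack=[152,7] mem=[0,152,0,0]
After op 7 (STO M0): stack=[152] mem=[7,152,0,0]
After op 8 (dup): stack=[152,152] mem=[7,152,0,0]
After op 9 (/): stack=[1] mem=[7,152,0,0]
After op 10 (dup): stack=[1,1] mem=[7,152,0,0]
After op 11 (push 4): stack=[1,1,4] mem=[7,152,0,0]
After op 12 (STO M1): stack=[1,1] mem=[7,4,0,0]

[1, 1]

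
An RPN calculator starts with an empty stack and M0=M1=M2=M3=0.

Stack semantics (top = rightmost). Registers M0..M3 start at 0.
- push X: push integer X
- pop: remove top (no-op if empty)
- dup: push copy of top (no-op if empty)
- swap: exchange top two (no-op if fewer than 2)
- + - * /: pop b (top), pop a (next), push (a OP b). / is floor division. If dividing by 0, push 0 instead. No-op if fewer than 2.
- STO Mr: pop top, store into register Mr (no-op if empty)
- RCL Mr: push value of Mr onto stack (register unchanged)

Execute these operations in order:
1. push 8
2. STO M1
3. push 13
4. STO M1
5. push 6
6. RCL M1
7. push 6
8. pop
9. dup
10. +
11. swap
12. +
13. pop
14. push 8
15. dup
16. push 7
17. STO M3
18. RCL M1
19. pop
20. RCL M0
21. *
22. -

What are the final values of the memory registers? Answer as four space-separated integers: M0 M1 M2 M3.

After op 1 (push 8): stack=[8] mem=[0,0,0,0]
After op 2 (STO M1): stack=[empty] mem=[0,8,0,0]
After op 3 (push 13): stack=[13] mem=[0,8,0,0]
After op 4 (STO M1): stack=[empty] mem=[0,13,0,0]
After op 5 (push 6): stack=[6] mem=[0,13,0,0]
After op 6 (RCL M1): stack=[6,13] mem=[0,13,0,0]
After op 7 (push 6): stack=[6,13,6] mem=[0,13,0,0]
After op 8 (pop): stack=[6,13] mem=[0,13,0,0]
After op 9 (dup): stack=[6,13,13] mem=[0,13,0,0]
After op 10 (+): stack=[6,26] mem=[0,13,0,0]
After op 11 (swap): stack=[26,6] mem=[0,13,0,0]
After op 12 (+): stack=[32] mem=[0,13,0,0]
After op 13 (pop): stack=[empty] mem=[0,13,0,0]
After op 14 (push 8): stack=[8] mem=[0,13,0,0]
After op 15 (dup): stack=[8,8] mem=[0,13,0,0]
After op 16 (push 7): stack=[8,8,7] mem=[0,13,0,0]
After op 17 (STO M3): stack=[8,8] mem=[0,13,0,7]
After op 18 (RCL M1): stack=[8,8,13] mem=[0,13,0,7]
After op 19 (pop): stack=[8,8] mem=[0,13,0,7]
After op 20 (RCL M0): stack=[8,8,0] mem=[0,13,0,7]
After op 21 (*): stack=[8,0] mem=[0,13,0,7]
After op 22 (-): stack=[8] mem=[0,13,0,7]

Answer: 0 13 0 7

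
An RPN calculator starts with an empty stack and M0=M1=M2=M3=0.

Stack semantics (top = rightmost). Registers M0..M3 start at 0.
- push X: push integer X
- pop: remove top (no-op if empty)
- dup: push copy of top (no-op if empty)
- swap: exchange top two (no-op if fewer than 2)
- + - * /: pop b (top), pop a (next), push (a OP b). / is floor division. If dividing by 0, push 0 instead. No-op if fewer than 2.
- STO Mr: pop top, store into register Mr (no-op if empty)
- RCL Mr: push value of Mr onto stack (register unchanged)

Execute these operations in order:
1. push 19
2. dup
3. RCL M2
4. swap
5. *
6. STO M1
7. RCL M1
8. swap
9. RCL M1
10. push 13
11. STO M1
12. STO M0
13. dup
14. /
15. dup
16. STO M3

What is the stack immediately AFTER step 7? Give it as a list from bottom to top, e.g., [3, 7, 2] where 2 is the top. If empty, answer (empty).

After op 1 (push 19): stack=[19] mem=[0,0,0,0]
After op 2 (dup): stack=[19,19] mem=[0,0,0,0]
After op 3 (RCL M2): stack=[19,19,0] mem=[0,0,0,0]
After op 4 (swap): stack=[19,0,19] mem=[0,0,0,0]
After op 5 (*): stack=[19,0] mem=[0,0,0,0]
After op 6 (STO M1): stack=[19] mem=[0,0,0,0]
After op 7 (RCL M1): stack=[19,0] mem=[0,0,0,0]

[19, 0]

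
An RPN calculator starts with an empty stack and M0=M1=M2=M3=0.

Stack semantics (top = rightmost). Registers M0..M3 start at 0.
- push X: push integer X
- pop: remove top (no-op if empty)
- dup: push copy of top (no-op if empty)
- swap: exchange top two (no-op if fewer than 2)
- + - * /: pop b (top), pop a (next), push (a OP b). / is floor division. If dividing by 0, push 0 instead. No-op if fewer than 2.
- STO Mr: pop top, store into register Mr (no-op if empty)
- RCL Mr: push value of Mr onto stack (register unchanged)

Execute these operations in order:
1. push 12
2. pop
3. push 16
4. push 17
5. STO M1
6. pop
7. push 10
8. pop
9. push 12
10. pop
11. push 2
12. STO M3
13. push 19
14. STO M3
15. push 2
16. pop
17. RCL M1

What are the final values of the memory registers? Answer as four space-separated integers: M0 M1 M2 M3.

Answer: 0 17 0 19

Derivation:
After op 1 (push 12): stack=[12] mem=[0,0,0,0]
After op 2 (pop): stack=[empty] mem=[0,0,0,0]
After op 3 (push 16): stack=[16] mem=[0,0,0,0]
After op 4 (push 17): stack=[16,17] mem=[0,0,0,0]
After op 5 (STO M1): stack=[16] mem=[0,17,0,0]
After op 6 (pop): stack=[empty] mem=[0,17,0,0]
After op 7 (push 10): stack=[10] mem=[0,17,0,0]
After op 8 (pop): stack=[empty] mem=[0,17,0,0]
After op 9 (push 12): stack=[12] mem=[0,17,0,0]
After op 10 (pop): stack=[empty] mem=[0,17,0,0]
After op 11 (push 2): stack=[2] mem=[0,17,0,0]
After op 12 (STO M3): stack=[empty] mem=[0,17,0,2]
After op 13 (push 19): stack=[19] mem=[0,17,0,2]
After op 14 (STO M3): stack=[empty] mem=[0,17,0,19]
After op 15 (push 2): stack=[2] mem=[0,17,0,19]
After op 16 (pop): stack=[empty] mem=[0,17,0,19]
After op 17 (RCL M1): stack=[17] mem=[0,17,0,19]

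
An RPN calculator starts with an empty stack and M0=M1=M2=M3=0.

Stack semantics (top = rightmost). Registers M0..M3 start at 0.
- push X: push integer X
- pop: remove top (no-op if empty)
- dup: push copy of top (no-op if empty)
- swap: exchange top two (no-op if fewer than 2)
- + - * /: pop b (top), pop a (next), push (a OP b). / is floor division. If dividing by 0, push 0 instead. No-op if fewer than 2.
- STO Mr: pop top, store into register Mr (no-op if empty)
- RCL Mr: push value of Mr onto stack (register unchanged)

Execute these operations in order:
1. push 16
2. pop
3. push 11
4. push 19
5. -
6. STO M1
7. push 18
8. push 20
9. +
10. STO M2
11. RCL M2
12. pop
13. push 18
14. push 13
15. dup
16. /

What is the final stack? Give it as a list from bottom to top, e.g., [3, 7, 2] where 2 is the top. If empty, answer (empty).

After op 1 (push 16): stack=[16] mem=[0,0,0,0]
After op 2 (pop): stack=[empty] mem=[0,0,0,0]
After op 3 (push 11): stack=[11] mem=[0,0,0,0]
After op 4 (push 19): stack=[11,19] mem=[0,0,0,0]
After op 5 (-): stack=[-8] mem=[0,0,0,0]
After op 6 (STO M1): stack=[empty] mem=[0,-8,0,0]
After op 7 (push 18): stack=[18] mem=[0,-8,0,0]
After op 8 (push 20): stack=[18,20] mem=[0,-8,0,0]
After op 9 (+): stack=[38] mem=[0,-8,0,0]
After op 10 (STO M2): stack=[empty] mem=[0,-8,38,0]
After op 11 (RCL M2): stack=[38] mem=[0,-8,38,0]
After op 12 (pop): stack=[empty] mem=[0,-8,38,0]
After op 13 (push 18): stack=[18] mem=[0,-8,38,0]
After op 14 (push 13): stack=[18,13] mem=[0,-8,38,0]
After op 15 (dup): stack=[18,13,13] mem=[0,-8,38,0]
After op 16 (/): stack=[18,1] mem=[0,-8,38,0]

Answer: [18, 1]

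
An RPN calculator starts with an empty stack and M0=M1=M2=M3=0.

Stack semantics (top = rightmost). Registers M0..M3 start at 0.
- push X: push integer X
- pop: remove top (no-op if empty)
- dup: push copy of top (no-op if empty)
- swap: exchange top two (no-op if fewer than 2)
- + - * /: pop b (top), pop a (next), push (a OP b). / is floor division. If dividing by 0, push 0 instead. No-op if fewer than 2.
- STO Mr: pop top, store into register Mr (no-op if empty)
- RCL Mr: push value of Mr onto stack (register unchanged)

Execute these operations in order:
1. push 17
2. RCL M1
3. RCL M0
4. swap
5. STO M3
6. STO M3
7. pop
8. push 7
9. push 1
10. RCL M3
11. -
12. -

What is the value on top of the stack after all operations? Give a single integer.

After op 1 (push 17): stack=[17] mem=[0,0,0,0]
After op 2 (RCL M1): stack=[17,0] mem=[0,0,0,0]
After op 3 (RCL M0): stack=[17,0,0] mem=[0,0,0,0]
After op 4 (swap): stack=[17,0,0] mem=[0,0,0,0]
After op 5 (STO M3): stack=[17,0] mem=[0,0,0,0]
After op 6 (STO M3): stack=[17] mem=[0,0,0,0]
After op 7 (pop): stack=[empty] mem=[0,0,0,0]
After op 8 (push 7): stack=[7] mem=[0,0,0,0]
After op 9 (push 1): stack=[7,1] mem=[0,0,0,0]
After op 10 (RCL M3): stack=[7,1,0] mem=[0,0,0,0]
After op 11 (-): stack=[7,1] mem=[0,0,0,0]
After op 12 (-): stack=[6] mem=[0,0,0,0]

Answer: 6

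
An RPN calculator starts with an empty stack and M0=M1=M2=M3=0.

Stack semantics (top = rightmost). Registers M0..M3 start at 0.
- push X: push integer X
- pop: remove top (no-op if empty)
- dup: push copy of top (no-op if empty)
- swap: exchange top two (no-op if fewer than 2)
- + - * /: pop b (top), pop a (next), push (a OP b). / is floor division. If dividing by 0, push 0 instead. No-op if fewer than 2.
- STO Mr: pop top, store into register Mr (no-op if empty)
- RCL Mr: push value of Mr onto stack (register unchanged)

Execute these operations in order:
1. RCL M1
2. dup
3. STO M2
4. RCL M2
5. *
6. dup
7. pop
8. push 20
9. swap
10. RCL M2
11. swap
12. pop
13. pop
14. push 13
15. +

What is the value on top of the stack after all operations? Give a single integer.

After op 1 (RCL M1): stack=[0] mem=[0,0,0,0]
After op 2 (dup): stack=[0,0] mem=[0,0,0,0]
After op 3 (STO M2): stack=[0] mem=[0,0,0,0]
After op 4 (RCL M2): stack=[0,0] mem=[0,0,0,0]
After op 5 (*): stack=[0] mem=[0,0,0,0]
After op 6 (dup): stack=[0,0] mem=[0,0,0,0]
After op 7 (pop): stack=[0] mem=[0,0,0,0]
After op 8 (push 20): stack=[0,20] mem=[0,0,0,0]
After op 9 (swap): stack=[20,0] mem=[0,0,0,0]
After op 10 (RCL M2): stack=[20,0,0] mem=[0,0,0,0]
After op 11 (swap): stack=[20,0,0] mem=[0,0,0,0]
After op 12 (pop): stack=[20,0] mem=[0,0,0,0]
After op 13 (pop): stack=[20] mem=[0,0,0,0]
After op 14 (push 13): stack=[20,13] mem=[0,0,0,0]
After op 15 (+): stack=[33] mem=[0,0,0,0]

Answer: 33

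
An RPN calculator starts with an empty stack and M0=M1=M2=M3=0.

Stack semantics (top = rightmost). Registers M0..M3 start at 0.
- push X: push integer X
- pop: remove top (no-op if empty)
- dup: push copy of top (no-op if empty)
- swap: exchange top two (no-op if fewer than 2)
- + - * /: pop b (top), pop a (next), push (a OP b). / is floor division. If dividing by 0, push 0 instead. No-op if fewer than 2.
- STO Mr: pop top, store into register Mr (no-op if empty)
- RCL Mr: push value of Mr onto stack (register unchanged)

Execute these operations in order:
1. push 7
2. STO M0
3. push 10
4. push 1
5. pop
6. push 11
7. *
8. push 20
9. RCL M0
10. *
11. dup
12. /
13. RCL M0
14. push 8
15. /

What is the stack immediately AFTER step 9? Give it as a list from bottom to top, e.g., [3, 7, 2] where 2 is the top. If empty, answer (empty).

After op 1 (push 7): stack=[7] mem=[0,0,0,0]
After op 2 (STO M0): stack=[empty] mem=[7,0,0,0]
After op 3 (push 10): stack=[10] mem=[7,0,0,0]
After op 4 (push 1): stack=[10,1] mem=[7,0,0,0]
After op 5 (pop): stack=[10] mem=[7,0,0,0]
After op 6 (push 11): stack=[10,11] mem=[7,0,0,0]
After op 7 (*): stack=[110] mem=[7,0,0,0]
After op 8 (push 20): stack=[110,20] mem=[7,0,0,0]
After op 9 (RCL M0): stack=[110,20,7] mem=[7,0,0,0]

[110, 20, 7]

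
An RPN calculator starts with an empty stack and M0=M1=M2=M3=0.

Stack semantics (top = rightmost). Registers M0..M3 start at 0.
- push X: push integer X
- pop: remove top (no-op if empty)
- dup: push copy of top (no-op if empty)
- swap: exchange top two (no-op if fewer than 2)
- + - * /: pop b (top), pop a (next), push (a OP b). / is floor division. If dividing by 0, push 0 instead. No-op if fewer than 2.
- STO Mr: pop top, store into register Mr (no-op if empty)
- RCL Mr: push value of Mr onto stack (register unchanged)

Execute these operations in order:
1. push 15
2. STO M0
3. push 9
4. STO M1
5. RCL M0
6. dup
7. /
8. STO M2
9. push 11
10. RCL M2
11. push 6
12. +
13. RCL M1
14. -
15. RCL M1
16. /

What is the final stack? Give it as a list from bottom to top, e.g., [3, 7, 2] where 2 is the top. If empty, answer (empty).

Answer: [11, -1]

Derivation:
After op 1 (push 15): stack=[15] mem=[0,0,0,0]
After op 2 (STO M0): stack=[empty] mem=[15,0,0,0]
After op 3 (push 9): stack=[9] mem=[15,0,0,0]
After op 4 (STO M1): stack=[empty] mem=[15,9,0,0]
After op 5 (RCL M0): stack=[15] mem=[15,9,0,0]
After op 6 (dup): stack=[15,15] mem=[15,9,0,0]
After op 7 (/): stack=[1] mem=[15,9,0,0]
After op 8 (STO M2): stack=[empty] mem=[15,9,1,0]
After op 9 (push 11): stack=[11] mem=[15,9,1,0]
After op 10 (RCL M2): stack=[11,1] mem=[15,9,1,0]
After op 11 (push 6): stack=[11,1,6] mem=[15,9,1,0]
After op 12 (+): stack=[11,7] mem=[15,9,1,0]
After op 13 (RCL M1): stack=[11,7,9] mem=[15,9,1,0]
After op 14 (-): stack=[11,-2] mem=[15,9,1,0]
After op 15 (RCL M1): stack=[11,-2,9] mem=[15,9,1,0]
After op 16 (/): stack=[11,-1] mem=[15,9,1,0]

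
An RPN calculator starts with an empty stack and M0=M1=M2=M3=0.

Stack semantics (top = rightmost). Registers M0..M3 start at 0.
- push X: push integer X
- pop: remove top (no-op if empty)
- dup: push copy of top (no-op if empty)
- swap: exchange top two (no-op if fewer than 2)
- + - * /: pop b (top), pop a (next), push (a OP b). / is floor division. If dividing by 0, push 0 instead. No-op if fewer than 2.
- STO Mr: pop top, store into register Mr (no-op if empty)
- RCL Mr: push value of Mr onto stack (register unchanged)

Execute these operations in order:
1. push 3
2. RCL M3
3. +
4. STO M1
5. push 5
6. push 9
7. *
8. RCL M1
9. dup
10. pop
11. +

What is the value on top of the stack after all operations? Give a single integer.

Answer: 48

Derivation:
After op 1 (push 3): stack=[3] mem=[0,0,0,0]
After op 2 (RCL M3): stack=[3,0] mem=[0,0,0,0]
After op 3 (+): stack=[3] mem=[0,0,0,0]
After op 4 (STO M1): stack=[empty] mem=[0,3,0,0]
After op 5 (push 5): stack=[5] mem=[0,3,0,0]
After op 6 (push 9): stack=[5,9] mem=[0,3,0,0]
After op 7 (*): stack=[45] mem=[0,3,0,0]
After op 8 (RCL M1): stack=[45,3] mem=[0,3,0,0]
After op 9 (dup): stack=[45,3,3] mem=[0,3,0,0]
After op 10 (pop): stack=[45,3] mem=[0,3,0,0]
After op 11 (+): stack=[48] mem=[0,3,0,0]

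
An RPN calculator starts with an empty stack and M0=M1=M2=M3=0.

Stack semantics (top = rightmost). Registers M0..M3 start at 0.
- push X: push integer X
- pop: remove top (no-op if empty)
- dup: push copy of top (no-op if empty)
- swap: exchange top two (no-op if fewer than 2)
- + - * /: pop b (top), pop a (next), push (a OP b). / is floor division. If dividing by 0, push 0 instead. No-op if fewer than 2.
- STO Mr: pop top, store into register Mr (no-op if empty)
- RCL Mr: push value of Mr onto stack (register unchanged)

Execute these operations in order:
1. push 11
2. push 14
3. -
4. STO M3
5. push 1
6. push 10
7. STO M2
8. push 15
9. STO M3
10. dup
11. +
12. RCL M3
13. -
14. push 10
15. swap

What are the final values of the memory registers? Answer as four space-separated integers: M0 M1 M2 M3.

After op 1 (push 11): stack=[11] mem=[0,0,0,0]
After op 2 (push 14): stack=[11,14] mem=[0,0,0,0]
After op 3 (-): stack=[-3] mem=[0,0,0,0]
After op 4 (STO M3): stack=[empty] mem=[0,0,0,-3]
After op 5 (push 1): stack=[1] mem=[0,0,0,-3]
After op 6 (push 10): stack=[1,10] mem=[0,0,0,-3]
After op 7 (STO M2): stack=[1] mem=[0,0,10,-3]
After op 8 (push 15): stack=[1,15] mem=[0,0,10,-3]
After op 9 (STO M3): stack=[1] mem=[0,0,10,15]
After op 10 (dup): stack=[1,1] mem=[0,0,10,15]
After op 11 (+): stack=[2] mem=[0,0,10,15]
After op 12 (RCL M3): stack=[2,15] mem=[0,0,10,15]
After op 13 (-): stack=[-13] mem=[0,0,10,15]
After op 14 (push 10): stack=[-13,10] mem=[0,0,10,15]
After op 15 (swap): stack=[10,-13] mem=[0,0,10,15]

Answer: 0 0 10 15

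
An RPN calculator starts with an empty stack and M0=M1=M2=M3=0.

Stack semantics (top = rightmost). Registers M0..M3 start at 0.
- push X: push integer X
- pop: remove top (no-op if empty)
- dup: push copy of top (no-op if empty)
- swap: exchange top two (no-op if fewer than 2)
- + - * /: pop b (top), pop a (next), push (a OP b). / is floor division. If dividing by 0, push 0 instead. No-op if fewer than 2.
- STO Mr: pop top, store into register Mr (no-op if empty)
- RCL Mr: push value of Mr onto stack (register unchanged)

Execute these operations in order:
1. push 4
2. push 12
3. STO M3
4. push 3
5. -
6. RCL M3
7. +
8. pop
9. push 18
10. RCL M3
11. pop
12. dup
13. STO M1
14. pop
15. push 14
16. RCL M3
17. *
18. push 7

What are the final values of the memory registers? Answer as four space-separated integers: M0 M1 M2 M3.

Answer: 0 18 0 12

Derivation:
After op 1 (push 4): stack=[4] mem=[0,0,0,0]
After op 2 (push 12): stack=[4,12] mem=[0,0,0,0]
After op 3 (STO M3): stack=[4] mem=[0,0,0,12]
After op 4 (push 3): stack=[4,3] mem=[0,0,0,12]
After op 5 (-): stack=[1] mem=[0,0,0,12]
After op 6 (RCL M3): stack=[1,12] mem=[0,0,0,12]
After op 7 (+): stack=[13] mem=[0,0,0,12]
After op 8 (pop): stack=[empty] mem=[0,0,0,12]
After op 9 (push 18): stack=[18] mem=[0,0,0,12]
After op 10 (RCL M3): stack=[18,12] mem=[0,0,0,12]
After op 11 (pop): stack=[18] mem=[0,0,0,12]
After op 12 (dup): stack=[18,18] mem=[0,0,0,12]
After op 13 (STO M1): stack=[18] mem=[0,18,0,12]
After op 14 (pop): stack=[empty] mem=[0,18,0,12]
After op 15 (push 14): stack=[14] mem=[0,18,0,12]
After op 16 (RCL M3): stack=[14,12] mem=[0,18,0,12]
After op 17 (*): stack=[168] mem=[0,18,0,12]
After op 18 (push 7): stack=[168,7] mem=[0,18,0,12]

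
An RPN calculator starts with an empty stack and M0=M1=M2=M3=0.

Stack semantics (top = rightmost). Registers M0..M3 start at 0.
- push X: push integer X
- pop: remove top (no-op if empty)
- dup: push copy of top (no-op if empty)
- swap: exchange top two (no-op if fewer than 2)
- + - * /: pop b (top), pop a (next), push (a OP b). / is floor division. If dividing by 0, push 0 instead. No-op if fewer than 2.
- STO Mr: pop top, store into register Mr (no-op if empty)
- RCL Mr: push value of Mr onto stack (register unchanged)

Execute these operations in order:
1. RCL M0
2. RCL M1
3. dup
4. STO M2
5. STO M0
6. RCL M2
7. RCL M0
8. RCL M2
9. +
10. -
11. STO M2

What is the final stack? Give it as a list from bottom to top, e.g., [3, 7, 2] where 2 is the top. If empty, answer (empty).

Answer: [0]

Derivation:
After op 1 (RCL M0): stack=[0] mem=[0,0,0,0]
After op 2 (RCL M1): stack=[0,0] mem=[0,0,0,0]
After op 3 (dup): stack=[0,0,0] mem=[0,0,0,0]
After op 4 (STO M2): stack=[0,0] mem=[0,0,0,0]
After op 5 (STO M0): stack=[0] mem=[0,0,0,0]
After op 6 (RCL M2): stack=[0,0] mem=[0,0,0,0]
After op 7 (RCL M0): stack=[0,0,0] mem=[0,0,0,0]
After op 8 (RCL M2): stack=[0,0,0,0] mem=[0,0,0,0]
After op 9 (+): stack=[0,0,0] mem=[0,0,0,0]
After op 10 (-): stack=[0,0] mem=[0,0,0,0]
After op 11 (STO M2): stack=[0] mem=[0,0,0,0]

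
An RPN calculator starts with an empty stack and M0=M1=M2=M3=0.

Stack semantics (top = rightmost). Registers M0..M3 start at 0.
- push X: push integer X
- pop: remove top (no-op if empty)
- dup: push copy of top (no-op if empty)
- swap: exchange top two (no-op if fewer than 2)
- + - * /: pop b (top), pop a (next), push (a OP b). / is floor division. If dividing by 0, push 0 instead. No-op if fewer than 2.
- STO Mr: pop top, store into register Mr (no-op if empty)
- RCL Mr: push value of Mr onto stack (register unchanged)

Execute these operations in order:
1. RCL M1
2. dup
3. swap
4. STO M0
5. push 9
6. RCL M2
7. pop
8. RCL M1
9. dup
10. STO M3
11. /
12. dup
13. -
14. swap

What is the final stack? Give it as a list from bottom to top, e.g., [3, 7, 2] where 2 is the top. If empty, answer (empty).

After op 1 (RCL M1): stack=[0] mem=[0,0,0,0]
After op 2 (dup): stack=[0,0] mem=[0,0,0,0]
After op 3 (swap): stack=[0,0] mem=[0,0,0,0]
After op 4 (STO M0): stack=[0] mem=[0,0,0,0]
After op 5 (push 9): stack=[0,9] mem=[0,0,0,0]
After op 6 (RCL M2): stack=[0,9,0] mem=[0,0,0,0]
After op 7 (pop): stack=[0,9] mem=[0,0,0,0]
After op 8 (RCL M1): stack=[0,9,0] mem=[0,0,0,0]
After op 9 (dup): stack=[0,9,0,0] mem=[0,0,0,0]
After op 10 (STO M3): stack=[0,9,0] mem=[0,0,0,0]
After op 11 (/): stack=[0,0] mem=[0,0,0,0]
After op 12 (dup): stack=[0,0,0] mem=[0,0,0,0]
After op 13 (-): stack=[0,0] mem=[0,0,0,0]
After op 14 (swap): stack=[0,0] mem=[0,0,0,0]

Answer: [0, 0]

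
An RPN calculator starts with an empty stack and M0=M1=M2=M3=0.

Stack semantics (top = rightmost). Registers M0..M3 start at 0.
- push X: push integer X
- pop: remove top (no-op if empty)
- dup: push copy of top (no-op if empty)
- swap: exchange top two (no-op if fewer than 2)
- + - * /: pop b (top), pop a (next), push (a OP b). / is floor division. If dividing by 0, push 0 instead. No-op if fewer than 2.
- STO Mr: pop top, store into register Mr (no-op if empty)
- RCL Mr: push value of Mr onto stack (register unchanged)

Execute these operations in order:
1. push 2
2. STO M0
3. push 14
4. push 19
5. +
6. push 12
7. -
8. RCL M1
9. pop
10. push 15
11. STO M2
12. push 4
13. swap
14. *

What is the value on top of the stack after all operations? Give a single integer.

After op 1 (push 2): stack=[2] mem=[0,0,0,0]
After op 2 (STO M0): stack=[empty] mem=[2,0,0,0]
After op 3 (push 14): stack=[14] mem=[2,0,0,0]
After op 4 (push 19): stack=[14,19] mem=[2,0,0,0]
After op 5 (+): stack=[33] mem=[2,0,0,0]
After op 6 (push 12): stack=[33,12] mem=[2,0,0,0]
After op 7 (-): stack=[21] mem=[2,0,0,0]
After op 8 (RCL M1): stack=[21,0] mem=[2,0,0,0]
After op 9 (pop): stack=[21] mem=[2,0,0,0]
After op 10 (push 15): stack=[21,15] mem=[2,0,0,0]
After op 11 (STO M2): stack=[21] mem=[2,0,15,0]
After op 12 (push 4): stack=[21,4] mem=[2,0,15,0]
After op 13 (swap): stack=[4,21] mem=[2,0,15,0]
After op 14 (*): stack=[84] mem=[2,0,15,0]

Answer: 84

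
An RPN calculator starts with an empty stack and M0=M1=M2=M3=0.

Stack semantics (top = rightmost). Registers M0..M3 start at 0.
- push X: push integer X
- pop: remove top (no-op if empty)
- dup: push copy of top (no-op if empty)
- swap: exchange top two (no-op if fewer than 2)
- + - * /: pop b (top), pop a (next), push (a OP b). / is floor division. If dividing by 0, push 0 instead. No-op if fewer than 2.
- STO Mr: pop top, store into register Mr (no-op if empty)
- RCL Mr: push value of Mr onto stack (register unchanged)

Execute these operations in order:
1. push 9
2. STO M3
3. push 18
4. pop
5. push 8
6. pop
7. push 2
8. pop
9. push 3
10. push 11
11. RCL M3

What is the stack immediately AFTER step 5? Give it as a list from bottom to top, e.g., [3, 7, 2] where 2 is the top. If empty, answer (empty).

After op 1 (push 9): stack=[9] mem=[0,0,0,0]
After op 2 (STO M3): stack=[empty] mem=[0,0,0,9]
After op 3 (push 18): stack=[18] mem=[0,0,0,9]
After op 4 (pop): stack=[empty] mem=[0,0,0,9]
After op 5 (push 8): stack=[8] mem=[0,0,0,9]

[8]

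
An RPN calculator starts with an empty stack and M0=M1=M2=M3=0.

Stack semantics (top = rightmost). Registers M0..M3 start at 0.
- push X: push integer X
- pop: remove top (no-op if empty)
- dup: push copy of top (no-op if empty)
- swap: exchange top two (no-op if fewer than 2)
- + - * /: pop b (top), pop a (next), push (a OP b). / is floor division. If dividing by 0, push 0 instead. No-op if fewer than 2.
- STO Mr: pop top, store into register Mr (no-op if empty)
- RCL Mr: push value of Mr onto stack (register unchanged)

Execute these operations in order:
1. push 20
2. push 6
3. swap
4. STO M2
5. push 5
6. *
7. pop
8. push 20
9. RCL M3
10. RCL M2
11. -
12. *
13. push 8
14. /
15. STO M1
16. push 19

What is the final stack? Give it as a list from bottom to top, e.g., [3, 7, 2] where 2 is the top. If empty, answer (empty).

After op 1 (push 20): stack=[20] mem=[0,0,0,0]
After op 2 (push 6): stack=[20,6] mem=[0,0,0,0]
After op 3 (swap): stack=[6,20] mem=[0,0,0,0]
After op 4 (STO M2): stack=[6] mem=[0,0,20,0]
After op 5 (push 5): stack=[6,5] mem=[0,0,20,0]
After op 6 (*): stack=[30] mem=[0,0,20,0]
After op 7 (pop): stack=[empty] mem=[0,0,20,0]
After op 8 (push 20): stack=[20] mem=[0,0,20,0]
After op 9 (RCL M3): stack=[20,0] mem=[0,0,20,0]
After op 10 (RCL M2): stack=[20,0,20] mem=[0,0,20,0]
After op 11 (-): stack=[20,-20] mem=[0,0,20,0]
After op 12 (*): stack=[-400] mem=[0,0,20,0]
After op 13 (push 8): stack=[-400,8] mem=[0,0,20,0]
After op 14 (/): stack=[-50] mem=[0,0,20,0]
After op 15 (STO M1): stack=[empty] mem=[0,-50,20,0]
After op 16 (push 19): stack=[19] mem=[0,-50,20,0]

Answer: [19]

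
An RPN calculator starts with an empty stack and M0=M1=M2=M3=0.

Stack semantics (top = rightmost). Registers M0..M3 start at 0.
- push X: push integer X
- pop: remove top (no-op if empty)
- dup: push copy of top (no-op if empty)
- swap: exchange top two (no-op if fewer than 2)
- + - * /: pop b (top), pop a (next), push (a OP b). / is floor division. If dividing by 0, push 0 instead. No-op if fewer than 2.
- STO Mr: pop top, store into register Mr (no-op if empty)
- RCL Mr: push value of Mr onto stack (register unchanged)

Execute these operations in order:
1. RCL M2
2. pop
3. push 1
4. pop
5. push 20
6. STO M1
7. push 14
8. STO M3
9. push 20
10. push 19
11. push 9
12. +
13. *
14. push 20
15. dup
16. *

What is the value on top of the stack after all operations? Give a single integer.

Answer: 400

Derivation:
After op 1 (RCL M2): stack=[0] mem=[0,0,0,0]
After op 2 (pop): stack=[empty] mem=[0,0,0,0]
After op 3 (push 1): stack=[1] mem=[0,0,0,0]
After op 4 (pop): stack=[empty] mem=[0,0,0,0]
After op 5 (push 20): stack=[20] mem=[0,0,0,0]
After op 6 (STO M1): stack=[empty] mem=[0,20,0,0]
After op 7 (push 14): stack=[14] mem=[0,20,0,0]
After op 8 (STO M3): stack=[empty] mem=[0,20,0,14]
After op 9 (push 20): stack=[20] mem=[0,20,0,14]
After op 10 (push 19): stack=[20,19] mem=[0,20,0,14]
After op 11 (push 9): stack=[20,19,9] mem=[0,20,0,14]
After op 12 (+): stack=[20,28] mem=[0,20,0,14]
After op 13 (*): stack=[560] mem=[0,20,0,14]
After op 14 (push 20): stack=[560,20] mem=[0,20,0,14]
After op 15 (dup): stack=[560,20,20] mem=[0,20,0,14]
After op 16 (*): stack=[560,400] mem=[0,20,0,14]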